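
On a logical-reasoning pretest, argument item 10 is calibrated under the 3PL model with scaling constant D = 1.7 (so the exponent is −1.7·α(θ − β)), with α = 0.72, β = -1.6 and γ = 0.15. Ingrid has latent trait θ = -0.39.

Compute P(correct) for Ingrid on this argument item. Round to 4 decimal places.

0.8425

P(θ) = γ + (1 − γ) · 1 / (1 + exp(−D·α(θ − β)))
Exponent: 1.7 × 0.72 × (-0.39 − (-1.6)) = 1.4810
1/(1 + e^{-1.4810}) = 0.8147
P = 0.15 + 0.85 × 0.8147 = 0.8425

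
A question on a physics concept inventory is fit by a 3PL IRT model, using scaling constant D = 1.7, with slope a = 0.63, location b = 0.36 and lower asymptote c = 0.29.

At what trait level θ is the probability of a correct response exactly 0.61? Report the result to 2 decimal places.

0.18

P(θ) = c + (1 − c) · 1 / (1 + exp(−D·a(θ − b)))
Remove guessing floor: (0.61 − 0.29)/(1 − 0.29) = 0.4507
logit = ln(0.4507/0.5493) = -0.1978
θ = b + logit/(1.7·a) = 0.36 + (-0.1978)/1.0710 = 0.1753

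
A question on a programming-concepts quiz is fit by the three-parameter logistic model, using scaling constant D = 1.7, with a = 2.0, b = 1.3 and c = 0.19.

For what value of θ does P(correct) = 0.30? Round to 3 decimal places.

P(θ) = c + (1 − c) · 1 / (1 + exp(−D·a(θ − b)))
Remove guessing floor: (0.30 − 0.19)/(1 − 0.19) = 0.1358
logit = ln(0.1358/0.8642) = -1.8506
θ = b + logit/(1.7·a) = 1.3 + (-1.8506)/3.4000 = 0.7557

0.756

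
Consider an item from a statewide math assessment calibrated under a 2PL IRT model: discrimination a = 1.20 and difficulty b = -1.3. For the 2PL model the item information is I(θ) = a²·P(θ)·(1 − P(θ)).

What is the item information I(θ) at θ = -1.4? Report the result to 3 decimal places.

0.359

P = 1/(1+e^{0.1200}) = 0.4700
P(1−P) = 0.4700 × 0.5300 = 0.2491
I = a² × P(1−P) = 1.20² × 0.2491 = 0.35871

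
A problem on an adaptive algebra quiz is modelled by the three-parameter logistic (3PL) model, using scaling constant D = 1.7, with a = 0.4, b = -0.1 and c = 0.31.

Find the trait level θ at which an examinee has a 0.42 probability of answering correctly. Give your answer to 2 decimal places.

-2.54

P(θ) = c + (1 − c) · 1 / (1 + exp(−D·a(θ − b)))
Remove guessing floor: (0.42 − 0.31)/(1 − 0.31) = 0.1594
logit = ln(0.1594/0.8406) = -1.6625
θ = b + logit/(1.7·a) = -0.1 + (-1.6625)/0.6800 = -2.5449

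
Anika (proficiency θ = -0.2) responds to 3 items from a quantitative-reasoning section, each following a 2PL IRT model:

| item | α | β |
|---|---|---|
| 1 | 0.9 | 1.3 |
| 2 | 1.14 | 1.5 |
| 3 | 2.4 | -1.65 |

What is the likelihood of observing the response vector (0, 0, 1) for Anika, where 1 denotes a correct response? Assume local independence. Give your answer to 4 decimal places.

P(θ) = 1 / (1 + exp(−α(θ − β)))
P_1 = 1/(1+e^{1.3500}) = 0.2059
P_2 = 1/(1+e^{1.9380}) = 0.1259
P_3 = 1/(1+e^{-3.4800}) = 0.9701
L = (1−P_1) × (1−P_2) × P_3 = 0.7941 × 0.8741 × 0.9701 = 0.67343

0.6734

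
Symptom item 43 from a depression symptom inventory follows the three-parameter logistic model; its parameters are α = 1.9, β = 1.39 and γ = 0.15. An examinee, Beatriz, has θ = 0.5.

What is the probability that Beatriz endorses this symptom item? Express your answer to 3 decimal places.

0.282

P(θ) = γ + (1 − γ) · 1 / (1 + exp(−α(θ − β)))
Exponent: 1.9 × (0.5 − 1.39) = -1.6910
1/(1 + e^{1.6910}) = 0.1556
P = 0.15 + 0.85 × 0.1556 = 0.2823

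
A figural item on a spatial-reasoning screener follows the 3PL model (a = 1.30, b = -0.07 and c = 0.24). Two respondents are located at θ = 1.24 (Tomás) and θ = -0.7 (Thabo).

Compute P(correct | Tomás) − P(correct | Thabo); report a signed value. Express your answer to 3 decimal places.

0.410

P(θ) = c + (1 − c) · 1 / (1 + exp(−a(θ − b)))
P(Tomás) = 0.8829  [exponent 1.7030]
P(Thabo) = 0.4725  [exponent -0.8190]
Difference = 0.8829 − 0.4725 = 0.4104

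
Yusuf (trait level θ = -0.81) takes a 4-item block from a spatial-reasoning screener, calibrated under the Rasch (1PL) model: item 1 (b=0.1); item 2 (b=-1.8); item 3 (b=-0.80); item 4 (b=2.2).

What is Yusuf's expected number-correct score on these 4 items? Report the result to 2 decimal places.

1.56

P(θ) = 1 / (1 + exp(−(θ − b)))
P_1 = 1/(1+e^{0.9100}) = 0.2870
P_2 = 1/(1+e^{-0.9900}) = 0.7291
P_3 = 1/(1+e^{0.0100}) = 0.4975
P_4 = 1/(1+e^{3.0100}) = 0.0470
E[score] = 0.2870 + 0.7291 + 0.4975 + 0.0470 = 1.5606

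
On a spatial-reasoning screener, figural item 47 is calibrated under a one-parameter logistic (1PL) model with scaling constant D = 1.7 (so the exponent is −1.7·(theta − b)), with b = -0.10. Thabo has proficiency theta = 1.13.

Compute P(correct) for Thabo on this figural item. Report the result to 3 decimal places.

0.890

P(theta) = 1 / (1 + exp(−D·(theta − b)))
Exponent: 1.7 × (1.13 − (-0.10)) = 2.0910
1/(1 + e^{-2.0910}) = 0.8900
P = 0.8900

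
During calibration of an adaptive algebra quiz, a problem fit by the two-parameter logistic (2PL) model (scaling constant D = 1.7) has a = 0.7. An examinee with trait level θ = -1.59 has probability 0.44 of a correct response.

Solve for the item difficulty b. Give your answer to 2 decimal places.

P(θ) = 1 / (1 + exp(−D·a(θ − b)))
logit(0.44) = ln(0.44/0.56) = -0.2412
b = θ − logit/(1.7·a) = -1.59 − (-0.2412)/1.1900 = -1.3873

-1.39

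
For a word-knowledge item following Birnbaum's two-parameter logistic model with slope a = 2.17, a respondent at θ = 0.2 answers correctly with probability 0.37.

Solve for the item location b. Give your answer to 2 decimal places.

0.45

P(θ) = 1 / (1 + exp(−a(θ − b)))
logit(0.37) = ln(0.37/0.63) = -0.5322
b = θ − logit/(a) = 0.2 − (-0.5322)/2.1700 = 0.4453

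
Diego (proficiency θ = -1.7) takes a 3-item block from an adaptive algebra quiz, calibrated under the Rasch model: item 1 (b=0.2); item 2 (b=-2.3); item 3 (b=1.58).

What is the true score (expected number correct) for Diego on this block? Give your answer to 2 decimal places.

0.81

P(θ) = 1 / (1 + exp(−(θ − b)))
P_1 = 1/(1+e^{1.9000}) = 0.1301
P_2 = 1/(1+e^{-0.6000}) = 0.6457
P_3 = 1/(1+e^{3.2800}) = 0.0363
E[score] = 0.1301 + 0.6457 + 0.0363 = 0.8120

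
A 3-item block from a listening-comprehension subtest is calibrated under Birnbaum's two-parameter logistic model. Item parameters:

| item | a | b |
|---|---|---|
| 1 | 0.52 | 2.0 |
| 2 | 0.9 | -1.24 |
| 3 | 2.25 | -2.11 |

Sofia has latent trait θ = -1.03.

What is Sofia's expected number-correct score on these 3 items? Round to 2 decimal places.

1.64

P(θ) = 1 / (1 + exp(−a(θ − b)))
P_1 = 1/(1+e^{1.5756}) = 0.1714
P_2 = 1/(1+e^{-0.1890}) = 0.5471
P_3 = 1/(1+e^{-2.4300}) = 0.9191
E[score] = 0.1714 + 0.5471 + 0.9191 = 1.6376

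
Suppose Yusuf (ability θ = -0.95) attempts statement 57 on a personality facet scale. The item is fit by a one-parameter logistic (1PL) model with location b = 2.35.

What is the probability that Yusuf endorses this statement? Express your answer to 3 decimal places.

0.036

P(θ) = 1 / (1 + exp(−(θ − b)))
Exponent: (-0.95 − 2.35) = -3.3000
1/(1 + e^{3.3000}) = 0.0356
P = 0.0356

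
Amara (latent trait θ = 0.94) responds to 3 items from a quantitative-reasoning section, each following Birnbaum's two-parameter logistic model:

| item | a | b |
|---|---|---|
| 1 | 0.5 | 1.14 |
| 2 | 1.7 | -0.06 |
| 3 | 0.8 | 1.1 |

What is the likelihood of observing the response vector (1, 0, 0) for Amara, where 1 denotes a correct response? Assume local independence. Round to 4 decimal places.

P(θ) = 1 / (1 + exp(−a(θ − b)))
P_1 = 1/(1+e^{0.1000}) = 0.4750
P_2 = 1/(1+e^{-1.7000}) = 0.8455
P_3 = 1/(1+e^{0.1280}) = 0.4680
L = P_1 × (1−P_2) × (1−P_3) = 0.4750 × 0.1545 × 0.5320 = 0.03903

0.0390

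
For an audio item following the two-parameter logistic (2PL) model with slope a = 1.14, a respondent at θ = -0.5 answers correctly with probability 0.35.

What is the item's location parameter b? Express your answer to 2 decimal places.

P(θ) = 1 / (1 + exp(−a(θ − b)))
logit(0.35) = ln(0.35/0.65) = -0.6190
b = θ − logit/(a) = -0.5 − (-0.6190)/1.1400 = 0.0430

0.04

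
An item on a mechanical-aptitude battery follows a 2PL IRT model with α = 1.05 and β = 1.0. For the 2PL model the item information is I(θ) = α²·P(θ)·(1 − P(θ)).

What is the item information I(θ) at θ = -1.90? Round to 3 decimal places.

0.048

P = 1/(1+e^{3.0450}) = 0.0454
P(1−P) = 0.0454 × 0.9546 = 0.0434
I = α² × P(1−P) = 1.05² × 0.0434 = 0.04781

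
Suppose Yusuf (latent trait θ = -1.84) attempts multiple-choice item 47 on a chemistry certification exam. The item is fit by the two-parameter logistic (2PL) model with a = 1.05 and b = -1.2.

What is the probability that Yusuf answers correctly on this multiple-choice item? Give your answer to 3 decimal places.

P(θ) = 1 / (1 + exp(−a(θ − b)))
Exponent: 1.05 × (-1.84 − (-1.2)) = -0.6720
1/(1 + e^{0.6720}) = 0.3380

0.338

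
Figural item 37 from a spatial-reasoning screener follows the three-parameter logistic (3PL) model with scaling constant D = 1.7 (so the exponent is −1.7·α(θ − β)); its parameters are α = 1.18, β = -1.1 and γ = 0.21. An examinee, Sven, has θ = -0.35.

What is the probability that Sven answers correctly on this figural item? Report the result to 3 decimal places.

0.856

P(θ) = γ + (1 − γ) · 1 / (1 + exp(−D·α(θ − β)))
Exponent: 1.7 × 1.18 × (-0.35 − (-1.1)) = 1.5045
1/(1 + e^{-1.5045}) = 0.8182
P = 0.21 + 0.79 × 0.8182 = 0.8564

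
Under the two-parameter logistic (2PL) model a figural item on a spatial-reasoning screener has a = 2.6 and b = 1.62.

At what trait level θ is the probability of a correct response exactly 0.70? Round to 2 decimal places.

P(θ) = 1 / (1 + exp(−a(θ − b)))
logit = ln(0.7000/0.3000) = 0.8473
θ = b + logit/(a) = 1.62 + 0.8473/2.6000 = 1.9459

1.95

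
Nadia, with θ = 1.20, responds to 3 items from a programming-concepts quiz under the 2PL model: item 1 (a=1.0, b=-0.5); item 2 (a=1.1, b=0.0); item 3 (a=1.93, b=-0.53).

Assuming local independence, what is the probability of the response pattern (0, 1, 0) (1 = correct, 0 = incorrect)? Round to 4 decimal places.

P(θ) = 1 / (1 + exp(−a(θ − b)))
P_1 = 1/(1+e^{-1.7000}) = 0.8455
P_2 = 1/(1+e^{-1.3200}) = 0.7892
P_3 = 1/(1+e^{-3.3389}) = 0.9657
L = (1−P_1) × P_2 × (1−P_3) = 0.1545 × 0.7892 × 0.0343 = 0.00418

0.0042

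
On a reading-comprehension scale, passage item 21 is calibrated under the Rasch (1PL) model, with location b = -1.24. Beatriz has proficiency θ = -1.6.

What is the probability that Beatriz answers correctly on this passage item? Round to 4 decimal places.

P(θ) = 1 / (1 + exp(−(θ − b)))
Exponent: (-1.6 − (-1.24)) = -0.3600
1/(1 + e^{0.3600}) = 0.4110
P = 0.4110

0.4110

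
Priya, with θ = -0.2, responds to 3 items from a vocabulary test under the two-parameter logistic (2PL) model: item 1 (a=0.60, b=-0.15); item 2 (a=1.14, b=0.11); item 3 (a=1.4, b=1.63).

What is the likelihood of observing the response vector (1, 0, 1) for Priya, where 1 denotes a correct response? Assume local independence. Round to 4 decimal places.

0.0207

P(θ) = 1 / (1 + exp(−a(θ − b)))
P_1 = 1/(1+e^{0.0300}) = 0.4925
P_2 = 1/(1+e^{0.3534}) = 0.4126
P_3 = 1/(1+e^{2.5620}) = 0.0716
L = P_1 × (1−P_2) × P_3 = 0.4925 × 0.5874 × 0.0716 = 0.02072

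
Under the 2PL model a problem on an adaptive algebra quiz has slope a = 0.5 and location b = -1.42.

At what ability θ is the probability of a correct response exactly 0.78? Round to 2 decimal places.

P(θ) = 1 / (1 + exp(−a(θ − b)))
logit = ln(0.7800/0.2200) = 1.2657
θ = b + logit/(a) = -1.42 + 1.2657/0.5000 = 1.1113

1.11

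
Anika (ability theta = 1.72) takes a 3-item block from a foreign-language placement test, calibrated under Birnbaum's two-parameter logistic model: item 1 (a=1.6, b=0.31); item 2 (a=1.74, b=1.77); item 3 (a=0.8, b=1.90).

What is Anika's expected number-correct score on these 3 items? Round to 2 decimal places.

P(theta) = 1 / (1 + exp(−a(theta − b)))
P_1 = 1/(1+e^{-2.2560}) = 0.9052
P_2 = 1/(1+e^{0.0870}) = 0.4783
P_3 = 1/(1+e^{0.1440}) = 0.4641
E[score] = 0.9052 + 0.4783 + 0.4641 = 1.8475

1.85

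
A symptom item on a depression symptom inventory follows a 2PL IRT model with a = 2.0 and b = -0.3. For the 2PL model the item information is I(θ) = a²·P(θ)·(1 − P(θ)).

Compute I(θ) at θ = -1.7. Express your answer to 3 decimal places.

P = 1/(1+e^{2.8000}) = 0.0573
P(1−P) = 0.0573 × 0.9427 = 0.0540
I = a² × P(1−P) = 2.0² × 0.0540 = 0.21615

0.216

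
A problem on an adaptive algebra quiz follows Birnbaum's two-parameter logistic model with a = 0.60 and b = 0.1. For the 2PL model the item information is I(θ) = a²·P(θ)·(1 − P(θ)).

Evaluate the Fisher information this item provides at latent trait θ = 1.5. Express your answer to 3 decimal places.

0.076

P = 1/(1+e^{-0.8400}) = 0.6985
P(1−P) = 0.6985 × 0.3015 = 0.2106
I = a² × P(1−P) = 0.60² × 0.2106 = 0.07582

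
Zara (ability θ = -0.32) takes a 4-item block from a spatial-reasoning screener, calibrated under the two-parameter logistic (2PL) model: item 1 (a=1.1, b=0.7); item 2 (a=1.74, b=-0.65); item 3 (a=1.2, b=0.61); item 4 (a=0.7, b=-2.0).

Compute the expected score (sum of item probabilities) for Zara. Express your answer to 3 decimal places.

1.896

P(θ) = 1 / (1 + exp(−a(θ − b)))
P_1 = 1/(1+e^{1.1220}) = 0.2456
P_2 = 1/(1+e^{-0.5742}) = 0.6397
P_3 = 1/(1+e^{1.1160}) = 0.2468
P_4 = 1/(1+e^{-1.1760}) = 0.7642
E[score] = 0.2456 + 0.6397 + 0.2468 + 0.7642 = 1.8964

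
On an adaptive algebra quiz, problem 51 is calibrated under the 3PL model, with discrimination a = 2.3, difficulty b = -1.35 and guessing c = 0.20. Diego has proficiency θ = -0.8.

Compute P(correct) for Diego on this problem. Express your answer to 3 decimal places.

0.824

P(θ) = c + (1 − c) · 1 / (1 + exp(−a(θ − b)))
Exponent: 2.3 × (-0.8 − (-1.35)) = 1.2650
1/(1 + e^{-1.2650}) = 0.7799
P = 0.20 + 0.80 × 0.7799 = 0.8239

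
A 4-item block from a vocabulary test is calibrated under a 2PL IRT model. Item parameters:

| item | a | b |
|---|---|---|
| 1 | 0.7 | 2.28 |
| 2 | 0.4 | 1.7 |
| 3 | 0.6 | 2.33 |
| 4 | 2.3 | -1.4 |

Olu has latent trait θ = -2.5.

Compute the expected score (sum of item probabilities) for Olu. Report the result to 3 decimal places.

0.317

P(θ) = 1 / (1 + exp(−a(θ − b)))
P_1 = 1/(1+e^{3.3460}) = 0.0340
P_2 = 1/(1+e^{1.6800}) = 0.1571
P_3 = 1/(1+e^{2.8980}) = 0.0523
P_4 = 1/(1+e^{2.5300}) = 0.0738
E[score] = 0.0340 + 0.1571 + 0.0523 + 0.0738 = 0.3172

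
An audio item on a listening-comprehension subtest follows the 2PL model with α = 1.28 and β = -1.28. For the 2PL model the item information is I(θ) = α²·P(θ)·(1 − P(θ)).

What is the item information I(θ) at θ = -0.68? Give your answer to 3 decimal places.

P = 1/(1+e^{-0.7680}) = 0.6831
P(1−P) = 0.6831 × 0.3169 = 0.2165
I = α² × P(1−P) = 1.28² × 0.2165 = 0.35468

0.355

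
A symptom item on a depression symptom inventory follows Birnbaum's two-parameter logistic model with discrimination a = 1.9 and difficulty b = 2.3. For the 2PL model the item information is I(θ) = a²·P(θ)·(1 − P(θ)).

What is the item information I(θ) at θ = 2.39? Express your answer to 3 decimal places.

P = 1/(1+e^{-0.1710}) = 0.5426
P(1−P) = 0.5426 × 0.4574 = 0.2482
I = a² × P(1−P) = 1.9² × 0.2482 = 0.89593

0.896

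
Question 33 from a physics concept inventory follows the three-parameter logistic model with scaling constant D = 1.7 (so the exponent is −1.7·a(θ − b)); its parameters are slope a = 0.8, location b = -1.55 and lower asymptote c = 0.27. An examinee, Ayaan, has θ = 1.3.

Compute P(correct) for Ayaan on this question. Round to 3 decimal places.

0.985

P(θ) = c + (1 − c) · 1 / (1 + exp(−D·a(θ − b)))
Exponent: 1.7 × 0.8 × (1.3 − (-1.55)) = 3.8760
1/(1 + e^{-3.8760}) = 0.9797
P = 0.27 + 0.73 × 0.9797 = 0.9852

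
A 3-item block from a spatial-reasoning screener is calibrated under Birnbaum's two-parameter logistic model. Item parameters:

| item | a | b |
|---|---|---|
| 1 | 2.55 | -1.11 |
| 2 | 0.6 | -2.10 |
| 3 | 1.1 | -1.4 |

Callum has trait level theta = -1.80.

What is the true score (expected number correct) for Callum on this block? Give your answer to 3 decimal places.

P(theta) = 1 / (1 + exp(−a(theta − b)))
P_1 = 1/(1+e^{1.7595}) = 0.1469
P_2 = 1/(1+e^{-0.1800}) = 0.5449
P_3 = 1/(1+e^{0.4400}) = 0.3917
E[score] = 0.1469 + 0.5449 + 0.3917 = 1.0835

1.083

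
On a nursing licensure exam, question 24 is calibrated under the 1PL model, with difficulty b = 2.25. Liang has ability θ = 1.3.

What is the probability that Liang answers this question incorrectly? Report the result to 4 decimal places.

P(θ) = 1 / (1 + exp(−(θ − b)))
Exponent: (1.3 − 2.25) = -0.9500
1/(1 + e^{0.9500}) = 0.2789
P = 0.2789
P(incorrect) = 1 − 0.2789 = 0.7211

0.7211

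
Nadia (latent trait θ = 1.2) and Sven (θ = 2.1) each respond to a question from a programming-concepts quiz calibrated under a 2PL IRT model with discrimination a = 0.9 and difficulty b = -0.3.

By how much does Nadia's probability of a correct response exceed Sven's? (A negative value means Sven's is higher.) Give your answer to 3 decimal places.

P(θ) = 1 / (1 + exp(−a(θ − b)))
P(Nadia) = 0.7941  [exponent 1.3500]
P(Sven) = 0.8966  [exponent 2.1600]
Difference = 0.7941 − 0.8966 = -0.1025

-0.102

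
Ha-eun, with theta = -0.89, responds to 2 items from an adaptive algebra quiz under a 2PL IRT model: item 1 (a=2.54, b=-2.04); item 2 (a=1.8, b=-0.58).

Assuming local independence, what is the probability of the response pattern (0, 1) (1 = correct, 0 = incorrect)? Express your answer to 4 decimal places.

P(theta) = 1 / (1 + exp(−a(theta − b)))
P_1 = 1/(1+e^{-2.9210}) = 0.9489
P_2 = 1/(1+e^{0.5580}) = 0.3640
L = (1−P_1) × P_2 = 0.0511 × 0.3640 = 0.01861

0.0186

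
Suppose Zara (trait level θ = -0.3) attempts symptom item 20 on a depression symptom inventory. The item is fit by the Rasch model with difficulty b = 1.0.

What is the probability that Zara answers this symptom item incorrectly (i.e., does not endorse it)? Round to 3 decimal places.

P(θ) = 1 / (1 + exp(−(θ − b)))
Exponent: (-0.3 − 1.0) = -1.3000
1/(1 + e^{1.3000}) = 0.2142
P = 0.2142
P(incorrect) = 1 − 0.2142 = 0.7858

0.786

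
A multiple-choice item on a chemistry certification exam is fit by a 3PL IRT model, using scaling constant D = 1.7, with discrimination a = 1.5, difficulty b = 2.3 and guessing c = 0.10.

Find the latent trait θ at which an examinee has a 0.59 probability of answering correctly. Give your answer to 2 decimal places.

2.37

P(θ) = c + (1 − c) · 1 / (1 + exp(−D·a(θ − b)))
Remove guessing floor: (0.59 − 0.10)/(1 − 0.10) = 0.5444
logit = ln(0.5444/0.4556) = 0.1782
θ = b + logit/(1.7·a) = 2.3 + 0.1782/2.5500 = 2.3699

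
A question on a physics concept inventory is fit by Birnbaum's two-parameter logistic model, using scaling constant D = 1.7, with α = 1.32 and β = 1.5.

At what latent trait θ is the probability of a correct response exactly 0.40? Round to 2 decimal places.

1.32

P(θ) = 1 / (1 + exp(−D·α(θ − β)))
logit = ln(0.4000/0.6000) = -0.4055
θ = β + logit/(1.7·α) = 1.5 + (-0.4055)/2.2440 = 1.3193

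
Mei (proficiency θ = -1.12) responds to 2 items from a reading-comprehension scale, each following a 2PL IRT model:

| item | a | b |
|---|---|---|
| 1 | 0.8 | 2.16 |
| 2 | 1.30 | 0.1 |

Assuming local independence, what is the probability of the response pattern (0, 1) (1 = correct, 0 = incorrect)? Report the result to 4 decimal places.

P(θ) = 1 / (1 + exp(−a(θ − b)))
P_1 = 1/(1+e^{2.6240}) = 0.0676
P_2 = 1/(1+e^{1.5860}) = 0.1699
L = (1−P_1) × P_2 = 0.9324 × 0.1699 = 0.15846

0.1585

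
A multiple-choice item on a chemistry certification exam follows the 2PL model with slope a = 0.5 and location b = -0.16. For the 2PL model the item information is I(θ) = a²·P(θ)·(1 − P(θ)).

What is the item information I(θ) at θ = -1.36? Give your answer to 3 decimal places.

0.057

P = 1/(1+e^{0.6000}) = 0.3543
P(1−P) = 0.3543 × 0.6457 = 0.2288
I = a² × P(1−P) = 0.5² × 0.2288 = 0.05720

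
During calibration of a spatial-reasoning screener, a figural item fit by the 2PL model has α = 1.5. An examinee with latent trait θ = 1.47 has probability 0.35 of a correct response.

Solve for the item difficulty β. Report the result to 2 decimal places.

1.88

P(θ) = 1 / (1 + exp(−α(θ − β)))
logit(0.35) = ln(0.35/0.65) = -0.6190
β = θ − logit/(α) = 1.47 − (-0.6190)/1.5000 = 1.8827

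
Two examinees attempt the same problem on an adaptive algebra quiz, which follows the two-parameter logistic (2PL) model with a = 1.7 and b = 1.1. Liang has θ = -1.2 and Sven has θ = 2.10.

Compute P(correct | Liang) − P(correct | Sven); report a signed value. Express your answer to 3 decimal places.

-0.826

P(θ) = 1 / (1 + exp(−a(θ − b)))
P(Liang) = 0.0196  [exponent -3.9100]
P(Sven) = 0.8455  [exponent 1.7000]
Difference = 0.0196 − 0.8455 = -0.8259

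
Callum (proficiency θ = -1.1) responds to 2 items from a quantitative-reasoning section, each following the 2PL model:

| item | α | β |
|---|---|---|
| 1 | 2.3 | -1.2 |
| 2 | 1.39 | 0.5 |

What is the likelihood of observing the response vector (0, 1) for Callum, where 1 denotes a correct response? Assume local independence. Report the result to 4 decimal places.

P(θ) = 1 / (1 + exp(−α(θ − β)))
P_1 = 1/(1+e^{-0.2300}) = 0.5572
P_2 = 1/(1+e^{2.2240}) = 0.0976
L = (1−P_1) × P_2 = 0.4428 × 0.0976 = 0.04322

0.0432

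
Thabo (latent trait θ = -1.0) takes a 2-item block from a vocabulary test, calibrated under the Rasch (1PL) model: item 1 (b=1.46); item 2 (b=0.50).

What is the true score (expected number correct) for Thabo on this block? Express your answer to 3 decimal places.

0.261

P(θ) = 1 / (1 + exp(−(θ − b)))
P_1 = 1/(1+e^{2.4600}) = 0.0787
P_2 = 1/(1+e^{1.5000}) = 0.1824
E[score] = 0.0787 + 0.1824 = 0.2611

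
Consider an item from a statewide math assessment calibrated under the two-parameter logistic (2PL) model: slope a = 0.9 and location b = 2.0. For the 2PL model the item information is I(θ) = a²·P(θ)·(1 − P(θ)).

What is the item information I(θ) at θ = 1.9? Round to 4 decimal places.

0.2021

P = 1/(1+e^{0.0900}) = 0.4775
P(1−P) = 0.4775 × 0.5225 = 0.2495
I = a² × P(1−P) = 0.9² × 0.2495 = 0.20209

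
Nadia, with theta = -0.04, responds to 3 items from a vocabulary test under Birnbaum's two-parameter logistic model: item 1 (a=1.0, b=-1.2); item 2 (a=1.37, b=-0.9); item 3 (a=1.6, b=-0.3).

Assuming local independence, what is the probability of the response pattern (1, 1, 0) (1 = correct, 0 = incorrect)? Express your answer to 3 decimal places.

0.231

P(theta) = 1 / (1 + exp(−a(theta − b)))
P_1 = 1/(1+e^{-1.1600}) = 0.7613
P_2 = 1/(1+e^{-1.1782}) = 0.7646
P_3 = 1/(1+e^{-0.4160}) = 0.6025
L = P_1 × P_2 × (1−P_3) = 0.7613 × 0.7646 × 0.3975 = 0.23138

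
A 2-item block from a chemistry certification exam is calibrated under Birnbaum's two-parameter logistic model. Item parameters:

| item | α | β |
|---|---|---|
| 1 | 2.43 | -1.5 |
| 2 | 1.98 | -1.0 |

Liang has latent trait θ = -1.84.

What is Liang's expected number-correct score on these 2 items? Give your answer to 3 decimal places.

P(θ) = 1 / (1 + exp(−α(θ − β)))
P_1 = 1/(1+e^{0.8262}) = 0.3044
P_2 = 1/(1+e^{1.6632}) = 0.1593
E[score] = 0.3044 + 0.1593 = 0.4638

0.464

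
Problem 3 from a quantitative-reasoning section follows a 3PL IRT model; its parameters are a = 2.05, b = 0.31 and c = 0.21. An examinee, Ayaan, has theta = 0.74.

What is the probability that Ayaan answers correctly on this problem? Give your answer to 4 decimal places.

P(theta) = c + (1 − c) · 1 / (1 + exp(−a(theta − b)))
Exponent: 2.05 × (0.74 − 0.31) = 0.8815
1/(1 + e^{-0.8815}) = 0.7071
P = 0.21 + 0.79 × 0.7071 = 0.7686

0.7686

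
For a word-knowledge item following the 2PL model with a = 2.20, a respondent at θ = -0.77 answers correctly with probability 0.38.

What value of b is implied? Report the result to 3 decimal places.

P(θ) = 1 / (1 + exp(−a(θ − b)))
logit(0.38) = ln(0.38/0.62) = -0.4895
b = θ − logit/(a) = -0.77 − (-0.4895)/2.2000 = -0.5475

-0.547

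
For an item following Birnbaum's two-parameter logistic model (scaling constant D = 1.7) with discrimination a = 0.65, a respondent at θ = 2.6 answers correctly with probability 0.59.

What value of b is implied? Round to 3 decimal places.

P(θ) = 1 / (1 + exp(−D·a(θ − b)))
logit(0.59) = ln(0.59/0.41) = 0.3640
b = θ − logit/(1.7·a) = 2.6 − 0.3640/1.1050 = 2.2706

2.271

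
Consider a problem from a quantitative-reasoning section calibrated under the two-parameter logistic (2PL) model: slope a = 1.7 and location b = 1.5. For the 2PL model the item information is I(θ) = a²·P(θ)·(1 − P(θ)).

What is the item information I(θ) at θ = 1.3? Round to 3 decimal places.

0.702

P = 1/(1+e^{0.3400}) = 0.4158
P(1−P) = 0.4158 × 0.5842 = 0.2429
I = a² × P(1−P) = 1.7² × 0.2429 = 0.70202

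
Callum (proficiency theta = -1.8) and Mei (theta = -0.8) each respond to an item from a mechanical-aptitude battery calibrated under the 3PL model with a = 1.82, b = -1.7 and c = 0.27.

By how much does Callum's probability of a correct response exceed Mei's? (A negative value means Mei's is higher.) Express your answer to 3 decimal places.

-0.279

P(theta) = c + (1 − c) · 1 / (1 + exp(−a(theta − b)))
P(Callum) = 0.6019  [exponent -0.1820]
P(Mei) = 0.8812  [exponent 1.6380]
Difference = 0.6019 − 0.8812 = -0.2793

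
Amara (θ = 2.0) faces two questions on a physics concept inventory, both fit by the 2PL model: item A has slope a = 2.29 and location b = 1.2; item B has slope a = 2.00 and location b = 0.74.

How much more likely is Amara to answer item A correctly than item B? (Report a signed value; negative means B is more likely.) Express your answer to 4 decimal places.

-0.0635

P(θ) = 1 / (1 + exp(−a(θ − b)))
P_A = 0.8620
P_B = 0.9255
P_A − P_B = -0.0635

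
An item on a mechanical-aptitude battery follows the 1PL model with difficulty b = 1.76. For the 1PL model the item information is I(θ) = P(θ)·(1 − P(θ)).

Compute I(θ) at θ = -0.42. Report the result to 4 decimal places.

0.0912

P = 1/(1+e^{2.1800}) = 0.1016
P(1−P) = 0.1016 × 0.8984 = 0.0912
I = P(1−P) = 0.09125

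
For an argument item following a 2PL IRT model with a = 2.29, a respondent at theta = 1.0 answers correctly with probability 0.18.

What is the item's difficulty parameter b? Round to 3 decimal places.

P(theta) = 1 / (1 + exp(−a(theta − b)))
logit(0.18) = ln(0.18/0.82) = -1.5163
b = theta − logit/(a) = 1.0 − (-1.5163)/2.2900 = 1.6622

1.662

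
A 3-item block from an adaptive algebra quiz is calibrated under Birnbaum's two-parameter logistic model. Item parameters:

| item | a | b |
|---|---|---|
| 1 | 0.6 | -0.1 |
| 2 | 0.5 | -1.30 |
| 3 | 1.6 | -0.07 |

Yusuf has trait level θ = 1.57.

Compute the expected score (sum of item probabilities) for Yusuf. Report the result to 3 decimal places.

P(θ) = 1 / (1 + exp(−a(θ − b)))
P_1 = 1/(1+e^{-1.0020}) = 0.7315
P_2 = 1/(1+e^{-1.4350}) = 0.8077
P_3 = 1/(1+e^{-2.6240}) = 0.9324
E[score] = 0.7315 + 0.8077 + 0.9324 = 2.4715

2.472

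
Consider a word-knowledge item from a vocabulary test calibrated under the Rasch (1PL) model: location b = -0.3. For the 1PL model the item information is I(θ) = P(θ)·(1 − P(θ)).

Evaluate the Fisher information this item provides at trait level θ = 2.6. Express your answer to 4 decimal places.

P = 1/(1+e^{-2.9000}) = 0.9478
P(1−P) = 0.9478 × 0.0522 = 0.0494
I = P(1−P) = 0.04943

0.0494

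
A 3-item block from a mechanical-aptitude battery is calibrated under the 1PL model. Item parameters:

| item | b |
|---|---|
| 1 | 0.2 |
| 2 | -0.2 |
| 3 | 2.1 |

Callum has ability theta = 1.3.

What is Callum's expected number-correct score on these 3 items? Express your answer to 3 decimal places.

P(theta) = 1 / (1 + exp(−(theta − b)))
P_1 = 1/(1+e^{-1.1000}) = 0.7503
P_2 = 1/(1+e^{-1.5000}) = 0.8176
P_3 = 1/(1+e^{0.8000}) = 0.3100
E[score] = 0.7503 + 0.8176 + 0.3100 = 1.8779

1.878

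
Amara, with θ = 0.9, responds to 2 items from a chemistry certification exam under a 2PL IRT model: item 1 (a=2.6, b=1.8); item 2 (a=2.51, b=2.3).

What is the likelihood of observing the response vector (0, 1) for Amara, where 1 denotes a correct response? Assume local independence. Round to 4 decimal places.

P(θ) = 1 / (1 + exp(−a(θ − b)))
P_1 = 1/(1+e^{2.3400}) = 0.0879
P_2 = 1/(1+e^{3.5140}) = 0.0289
L = (1−P_1) × P_2 = 0.9121 × 0.0289 = 0.02638

0.0264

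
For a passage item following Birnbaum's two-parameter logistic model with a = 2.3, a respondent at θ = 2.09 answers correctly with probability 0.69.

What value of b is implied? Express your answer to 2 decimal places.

P(θ) = 1 / (1 + exp(−a(θ − b)))
logit(0.69) = ln(0.69/0.31) = 0.8001
b = θ − logit/(a) = 2.09 − 0.8001/2.3000 = 1.7421

1.74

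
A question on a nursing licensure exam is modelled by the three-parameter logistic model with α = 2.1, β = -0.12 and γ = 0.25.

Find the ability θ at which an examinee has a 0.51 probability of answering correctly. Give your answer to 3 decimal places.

P(θ) = γ + (1 − γ) · 1 / (1 + exp(−α(θ − β)))
Remove guessing floor: (0.51 − 0.25)/(1 − 0.25) = 0.3467
logit = ln(0.3467/0.6533) = -0.6337
θ = β + logit/(α) = -0.12 + (-0.6337)/2.1000 = -0.4218

-0.422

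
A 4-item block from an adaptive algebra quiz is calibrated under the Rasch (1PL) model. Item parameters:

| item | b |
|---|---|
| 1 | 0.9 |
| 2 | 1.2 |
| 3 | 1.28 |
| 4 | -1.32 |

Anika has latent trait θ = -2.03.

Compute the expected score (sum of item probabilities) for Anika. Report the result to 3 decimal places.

P(θ) = 1 / (1 + exp(−(θ − b)))
P_1 = 1/(1+e^{2.9300}) = 0.0507
P_2 = 1/(1+e^{3.2300}) = 0.0381
P_3 = 1/(1+e^{3.3100}) = 0.0352
P_4 = 1/(1+e^{0.7100}) = 0.3296
E[score] = 0.0507 + 0.0381 + 0.0352 + 0.3296 = 0.4536

0.454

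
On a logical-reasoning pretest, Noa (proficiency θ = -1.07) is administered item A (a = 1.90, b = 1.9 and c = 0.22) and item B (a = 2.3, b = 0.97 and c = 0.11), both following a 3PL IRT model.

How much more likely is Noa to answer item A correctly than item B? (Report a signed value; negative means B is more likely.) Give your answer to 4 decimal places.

0.1047

P(θ) = c + (1 − c) · 1 / (1 + exp(−a(θ − b)))
P_A = 0.2228
P_B = 0.1181
P_A − P_B = 0.1047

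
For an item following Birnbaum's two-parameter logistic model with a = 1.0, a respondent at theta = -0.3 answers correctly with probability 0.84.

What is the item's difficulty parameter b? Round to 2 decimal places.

-1.96

P(theta) = 1 / (1 + exp(−a(theta − b)))
logit(0.84) = ln(0.84/0.16) = 1.6582
b = theta − logit/(a) = -0.3 − 1.6582/1.0000 = -1.9582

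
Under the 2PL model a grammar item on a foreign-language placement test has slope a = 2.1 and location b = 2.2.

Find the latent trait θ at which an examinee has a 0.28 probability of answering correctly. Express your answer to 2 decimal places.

P(θ) = 1 / (1 + exp(−a(θ − b)))
logit = ln(0.2800/0.7200) = -0.9445
θ = b + logit/(a) = 2.2 + (-0.9445)/2.1000 = 1.7503

1.75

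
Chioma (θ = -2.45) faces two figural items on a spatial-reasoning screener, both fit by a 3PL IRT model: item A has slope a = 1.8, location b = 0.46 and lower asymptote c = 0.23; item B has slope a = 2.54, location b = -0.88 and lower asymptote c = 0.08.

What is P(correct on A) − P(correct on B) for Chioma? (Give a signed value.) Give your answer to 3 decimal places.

0.137

P(θ) = c + (1 − c) · 1 / (1 + exp(−a(θ − b)))
P_A = 0.2341
P_B = 0.0967
P_A − P_B = 0.1373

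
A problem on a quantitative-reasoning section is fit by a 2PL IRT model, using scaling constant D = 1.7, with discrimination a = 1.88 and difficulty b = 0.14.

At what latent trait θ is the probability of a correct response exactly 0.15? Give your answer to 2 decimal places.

-0.40

P(θ) = 1 / (1 + exp(−D·a(θ − b)))
logit = ln(0.1500/0.8500) = -1.7346
θ = b + logit/(1.7·a) = 0.14 + (-1.7346)/3.1960 = -0.4027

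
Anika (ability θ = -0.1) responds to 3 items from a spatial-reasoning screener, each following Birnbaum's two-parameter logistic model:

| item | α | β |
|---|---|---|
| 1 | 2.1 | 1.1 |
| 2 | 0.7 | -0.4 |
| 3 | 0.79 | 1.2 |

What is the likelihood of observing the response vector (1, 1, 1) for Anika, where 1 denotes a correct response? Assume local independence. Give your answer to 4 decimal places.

0.0108

P(θ) = 1 / (1 + exp(−α(θ − β)))
P_1 = 1/(1+e^{2.5200}) = 0.0745
P_2 = 1/(1+e^{-0.2100}) = 0.5523
P_3 = 1/(1+e^{1.0270}) = 0.2637
L = P_1 × P_2 × P_3 = 0.0745 × 0.5523 × 0.2637 = 0.01084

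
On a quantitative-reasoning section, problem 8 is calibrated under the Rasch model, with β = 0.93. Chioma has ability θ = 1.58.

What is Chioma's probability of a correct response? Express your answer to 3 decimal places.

0.657

P(θ) = 1 / (1 + exp(−(θ − β)))
Exponent: (1.58 − 0.93) = 0.6500
1/(1 + e^{-0.6500}) = 0.6570
P = 0.6570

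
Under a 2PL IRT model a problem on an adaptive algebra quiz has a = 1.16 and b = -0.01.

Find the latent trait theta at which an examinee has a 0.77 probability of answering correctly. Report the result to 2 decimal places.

1.03

P(theta) = 1 / (1 + exp(−a(theta − b)))
logit = ln(0.7700/0.2300) = 1.2083
theta = b + logit/(a) = -0.01 + 1.2083/1.1600 = 1.0316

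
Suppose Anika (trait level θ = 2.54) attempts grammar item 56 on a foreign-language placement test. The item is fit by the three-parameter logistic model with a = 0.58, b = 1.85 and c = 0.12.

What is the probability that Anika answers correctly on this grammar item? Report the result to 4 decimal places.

0.6469

P(θ) = c + (1 − c) · 1 / (1 + exp(−a(θ − b)))
Exponent: 0.58 × (2.54 − 1.85) = 0.4002
1/(1 + e^{-0.4002}) = 0.5987
P = 0.12 + 0.88 × 0.5987 = 0.6469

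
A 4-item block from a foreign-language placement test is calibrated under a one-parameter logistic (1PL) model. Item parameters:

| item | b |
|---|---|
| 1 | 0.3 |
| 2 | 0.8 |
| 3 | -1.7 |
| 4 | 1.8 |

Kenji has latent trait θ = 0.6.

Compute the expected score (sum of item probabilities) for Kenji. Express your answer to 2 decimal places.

2.16

P(θ) = 1 / (1 + exp(−(θ − b)))
P_1 = 1/(1+e^{-0.3000}) = 0.5744
P_2 = 1/(1+e^{0.2000}) = 0.4502
P_3 = 1/(1+e^{-2.3000}) = 0.9089
P_4 = 1/(1+e^{1.2000}) = 0.2315
E[score] = 0.5744 + 0.4502 + 0.9089 + 0.2315 = 2.1650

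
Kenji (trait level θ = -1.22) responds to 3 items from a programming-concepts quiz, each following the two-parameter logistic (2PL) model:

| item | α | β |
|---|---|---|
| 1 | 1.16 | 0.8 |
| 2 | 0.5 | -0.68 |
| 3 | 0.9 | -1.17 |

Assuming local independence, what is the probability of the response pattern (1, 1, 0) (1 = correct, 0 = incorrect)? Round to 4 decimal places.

0.0194

P(θ) = 1 / (1 + exp(−α(θ − β)))
P_1 = 1/(1+e^{2.3432}) = 0.0876
P_2 = 1/(1+e^{0.2700}) = 0.4329
P_3 = 1/(1+e^{0.0450}) = 0.4888
L = P_1 × P_2 × (1−P_3) = 0.0876 × 0.4329 × 0.5112 = 0.01939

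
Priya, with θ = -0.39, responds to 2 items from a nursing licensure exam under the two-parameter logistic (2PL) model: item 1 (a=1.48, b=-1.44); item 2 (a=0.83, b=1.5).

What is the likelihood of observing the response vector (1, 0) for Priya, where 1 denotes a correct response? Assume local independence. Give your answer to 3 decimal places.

P(θ) = 1 / (1 + exp(−a(θ − b)))
P_1 = 1/(1+e^{-1.5540}) = 0.8255
P_2 = 1/(1+e^{1.5687}) = 0.1724
L = P_1 × (1−P_2) = 0.8255 × 0.8276 = 0.68317

0.683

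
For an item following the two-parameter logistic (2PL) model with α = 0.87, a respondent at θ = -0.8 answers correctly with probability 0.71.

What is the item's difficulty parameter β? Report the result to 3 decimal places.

-1.829

P(θ) = 1 / (1 + exp(−α(θ − β)))
logit(0.71) = ln(0.71/0.29) = 0.8954
β = θ − logit/(α) = -0.8 − 0.8954/0.8700 = -1.8292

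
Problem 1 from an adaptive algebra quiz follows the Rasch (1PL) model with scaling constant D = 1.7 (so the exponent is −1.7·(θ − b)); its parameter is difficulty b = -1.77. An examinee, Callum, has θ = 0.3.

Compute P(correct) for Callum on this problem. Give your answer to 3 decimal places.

0.971

P(θ) = 1 / (1 + exp(−D·(θ − b)))
Exponent: 1.7 × (0.3 − (-1.77)) = 3.5190
1/(1 + e^{-3.5190}) = 0.9712
P = 0.9712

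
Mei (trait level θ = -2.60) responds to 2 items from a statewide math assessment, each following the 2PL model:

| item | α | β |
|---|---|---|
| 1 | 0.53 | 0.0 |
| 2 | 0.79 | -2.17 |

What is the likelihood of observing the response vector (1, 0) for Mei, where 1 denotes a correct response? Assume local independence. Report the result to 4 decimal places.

0.1176

P(θ) = 1 / (1 + exp(−α(θ − β)))
P_1 = 1/(1+e^{1.3780}) = 0.2013
P_2 = 1/(1+e^{0.3397}) = 0.4159
L = P_1 × (1−P_2) = 0.2013 × 0.5841 = 0.11760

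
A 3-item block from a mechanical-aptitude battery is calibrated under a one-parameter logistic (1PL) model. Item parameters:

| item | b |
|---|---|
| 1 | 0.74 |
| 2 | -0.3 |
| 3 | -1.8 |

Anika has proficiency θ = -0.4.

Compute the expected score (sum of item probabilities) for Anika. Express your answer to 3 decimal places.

P(θ) = 1 / (1 + exp(−(θ − b)))
P_1 = 1/(1+e^{1.1400}) = 0.2423
P_2 = 1/(1+e^{0.1000}) = 0.4750
P_3 = 1/(1+e^{-1.4000}) = 0.8022
E[score] = 0.2423 + 0.4750 + 0.8022 = 1.5195

1.520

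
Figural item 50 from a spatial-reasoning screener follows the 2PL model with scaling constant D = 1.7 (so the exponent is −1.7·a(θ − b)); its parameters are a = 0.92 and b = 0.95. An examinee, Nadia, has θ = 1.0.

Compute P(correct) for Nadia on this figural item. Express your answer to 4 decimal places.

P(θ) = 1 / (1 + exp(−D·a(θ − b)))
Exponent: 1.7 × 0.92 × (1.0 − 0.95) = 0.0782
1/(1 + e^{-0.0782}) = 0.5195
P = 0.5195

0.5195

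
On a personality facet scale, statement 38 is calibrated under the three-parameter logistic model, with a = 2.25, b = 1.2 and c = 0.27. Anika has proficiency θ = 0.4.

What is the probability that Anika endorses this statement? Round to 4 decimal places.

P(θ) = c + (1 − c) · 1 / (1 + exp(−a(θ − b)))
Exponent: 2.25 × (0.4 − 1.2) = -1.8000
1/(1 + e^{1.8000}) = 0.1419
P = 0.27 + 0.73 × 0.1419 = 0.3736

0.3736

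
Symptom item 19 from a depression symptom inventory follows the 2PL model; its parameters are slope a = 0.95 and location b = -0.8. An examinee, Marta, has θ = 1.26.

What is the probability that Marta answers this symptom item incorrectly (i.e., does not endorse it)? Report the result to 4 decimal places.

P(θ) = 1 / (1 + exp(−a(θ − b)))
Exponent: 0.95 × (1.26 − (-0.8)) = 1.9570
1/(1 + e^{-1.9570}) = 0.8762
P(incorrect) = 1 − 0.8762 = 0.1238

0.1238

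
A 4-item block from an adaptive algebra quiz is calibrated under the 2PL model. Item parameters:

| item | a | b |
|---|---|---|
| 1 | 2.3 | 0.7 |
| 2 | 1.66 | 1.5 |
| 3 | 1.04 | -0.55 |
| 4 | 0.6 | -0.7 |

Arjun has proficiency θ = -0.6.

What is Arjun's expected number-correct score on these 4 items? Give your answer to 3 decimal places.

1.080

P(θ) = 1 / (1 + exp(−a(θ − b)))
P_1 = 1/(1+e^{2.9900}) = 0.0479
P_2 = 1/(1+e^{3.4860}) = 0.0297
P_3 = 1/(1+e^{0.0520}) = 0.4870
P_4 = 1/(1+e^{-0.0600}) = 0.5150
E[score] = 0.0479 + 0.0297 + 0.4870 + 0.5150 = 1.0796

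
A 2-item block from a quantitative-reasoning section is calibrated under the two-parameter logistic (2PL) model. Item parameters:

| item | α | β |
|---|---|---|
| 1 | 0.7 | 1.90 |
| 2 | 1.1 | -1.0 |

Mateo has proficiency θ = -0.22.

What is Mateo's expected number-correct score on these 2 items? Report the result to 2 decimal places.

0.89

P(θ) = 1 / (1 + exp(−α(θ − β)))
P_1 = 1/(1+e^{1.4840}) = 0.1848
P_2 = 1/(1+e^{-0.8580}) = 0.7022
E[score] = 0.1848 + 0.7022 = 0.8871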